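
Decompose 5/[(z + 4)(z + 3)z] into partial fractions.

Using cover-up method: α = 5/4, β = -5/3, γ = 5/12
Result: (5/4)/(z + 4) - (5/3)/(z + 3) + (5/12)/z


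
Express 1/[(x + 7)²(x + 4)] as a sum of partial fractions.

Cover-up at x=-4: R = 1/(-4 + 7)² = 1/9. Cover-up at x=-7: Q = 1/(-7 + 4) = -1/3. Comparing x² coeff: P = -R = -1/9
Result: (-1/9)/(x + 7) - (1/3)/(x + 7)² + (1/9)/(x + 4)


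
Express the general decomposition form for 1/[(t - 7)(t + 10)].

Distinct linear factors: A/(t - 7) + B/(t + 10)


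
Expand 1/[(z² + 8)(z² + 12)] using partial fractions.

Coefficient matching gives P = R = 0, Q = 1/(12-8) = 1/4, S = -Q = -1/4
Result: (1/4)/(z² + 8) - (1/4)/(z² + 12)


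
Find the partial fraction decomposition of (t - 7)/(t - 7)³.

(t - 7) = P(t - 7)² + Q(t - 7) + R. At t = 7: R = 1·7 - 7 = 0. Coefficients: P = 0, Q = 1
Result: 1/(t - 7)²


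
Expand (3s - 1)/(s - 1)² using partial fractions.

(3s - 1) = A(s - 1) + B. At s = 1: B = 3·1 - 1 = 2. Coeff of s: A = 3
Result: 3/(s - 1) + 2/(s - 1)²


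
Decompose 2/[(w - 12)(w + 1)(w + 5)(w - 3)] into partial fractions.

Using Heaviside cover-up: (2/1989)/(w - 12) + (1/104)/(w + 1) - (1/272)/(w + 5) - (1/144)/(w - 3)


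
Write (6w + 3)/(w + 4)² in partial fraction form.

(6w + 3) = α(w + 4) + β. At w = -4: β = 6·(-4) + 3 = -21. Coeff of w: α = 6
Result: 6/(w + 4) - 21/(w + 4)²


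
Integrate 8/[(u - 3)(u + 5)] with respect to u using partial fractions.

Decompose: 8/[(u - 3)(u + 5)] = 1/(u - 3) - 1/(u + 5). Integrate each term: ln|(u - 3)| - ln|(u + 5)| + C


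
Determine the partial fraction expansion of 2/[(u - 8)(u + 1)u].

Using cover-up method: P = 1/36, Q = 2/9, R = -1/4
Result: (1/36)/(u - 8) + (2/9)/(u + 1) - (1/4)/u


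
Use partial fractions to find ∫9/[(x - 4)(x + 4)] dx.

Decompose: 9/[(x - 4)(x + 4)] = (9/8)/(x - 4) - (9/8)/(x + 4). Integrate each term: (9/8) ln|(x - 4)| - (9/8) ln|(x + 4)| + C


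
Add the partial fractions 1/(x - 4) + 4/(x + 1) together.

Common denominator (x - 4)(x + 1). Numerator: 1(x + 1) + 4(x - 4) = (x + 1) + (4x - 16) = 5x - 15
Result: (5x - 15)/[(x - 4)(x + 1)]


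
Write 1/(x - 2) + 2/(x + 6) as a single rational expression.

Common denominator (x - 2)(x + 6). Numerator: 1(x + 6) + 2(x - 2) = (x + 6) + (2x - 4) = 3x + 2
Result: (3x + 2)/[(x - 2)(x + 6)]


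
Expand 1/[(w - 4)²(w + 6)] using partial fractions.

Cover-up at w=-6: R = 1/(-6 - 4)² = 1/100. Cover-up at w=4: Q = 1/(4 + 6) = 1/10. Comparing w² coeff: P = -R = -1/100
Result: (-1/100)/(w - 4) + (1/10)/(w - 4)² + (1/100)/(w + 6)


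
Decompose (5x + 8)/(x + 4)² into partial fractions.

(5x + 8) = A(x + 4) + B. At x = -4: B = 5·(-4) + 8 = -12. Coeff of x: A = 5
Result: 5/(x + 4) - 12/(x + 4)²


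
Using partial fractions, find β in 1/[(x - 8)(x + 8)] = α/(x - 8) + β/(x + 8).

Cover-up at x = -8: β = 1/(-8 - 8) = -1/16


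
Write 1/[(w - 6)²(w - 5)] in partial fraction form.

Cover-up at w=5: R = 1/(5 - 6)² = 1. Cover-up at w=6: Q = 1/(6 - 5) = 1. Comparing w² coeff: P = -R = -1
Result: -1/(w - 6) + 1/(w - 6)² + 1/(w - 5)


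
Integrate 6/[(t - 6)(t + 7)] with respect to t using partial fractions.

Decompose: 6/[(t - 6)(t + 7)] = (6/13)/(t - 6) - (6/13)/(t + 7). Integrate each term: (6/13) ln|(t - 6)| - (6/13) ln|(t + 7)| + C


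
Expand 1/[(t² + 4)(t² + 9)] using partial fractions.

Coefficient matching gives A = C = 0, B = 1/(9-4) = 1/5, D = -B = -1/5
Result: (1/5)/(t² + 4) - (1/5)/(t² + 9)


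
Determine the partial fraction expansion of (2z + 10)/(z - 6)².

(2z + 10) = P(z - 6) + Q. At z = 6: Q = 2·6 + 10 = 22. Coeff of z: P = 2
Result: 2/(z - 6) + 22/(z - 6)²


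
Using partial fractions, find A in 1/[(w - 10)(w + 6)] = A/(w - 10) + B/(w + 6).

Cover-up at w = 10: A = 1/(10 + 6) = 1/16


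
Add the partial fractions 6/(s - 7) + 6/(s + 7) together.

Common denominator (s - 7)(s + 7). Numerator: 6(s + 7) + 6(s - 7) = (6s + 42) + (6s - 42) = 12s
Result: (12s)/[(s - 7)(s + 7)]


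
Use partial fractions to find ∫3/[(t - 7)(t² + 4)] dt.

Cover-up at t=7: A = 3/(7²+4) = 3/53. Coeff matching: B = -3/53, C = -21/53. Decomposition: (3/53)/(t - 7) - ((3/53)t + 21/53)/(t² + 4). Integrate: linear → ln, quadratic → (1/2)ln + arctan: (3/53) ln|(t - 7)| - (3/106) ln(t² + 4) - (21/106) arctan(t/2) + C


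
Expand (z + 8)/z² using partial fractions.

(z + 8) = Pz + Q. At z = 0: Q = 1·0 + 8 = 8. Coeff of z: P = 1
Result: 1/z + 8/z²


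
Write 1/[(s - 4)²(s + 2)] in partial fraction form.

Cover-up at s=-2: R = 1/(-2 - 4)² = 1/36. Cover-up at s=4: Q = 1/(4 + 2) = 1/6. Comparing s² coeff: P = -R = -1/36
Result: (-1/36)/(s - 4) + (1/6)/(s - 4)² + (1/36)/(s + 2)


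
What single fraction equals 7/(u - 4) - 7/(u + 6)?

Common denominator (u - 4)(u + 6). Numerator: 7(u + 6) - 7(u - 4) = (7u + 42) - (7u - 28) = 70
Result: (70)/[(u - 4)(u + 6)]


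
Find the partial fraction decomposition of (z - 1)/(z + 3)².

(z - 1) = P(z + 3) + Q. At z = -3: Q = 1·(-3) - 1 = -4. Coeff of z: P = 1
Result: 1/(z + 3) - 4/(z + 3)²


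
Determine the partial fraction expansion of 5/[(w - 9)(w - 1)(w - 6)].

Using cover-up method: P = 5/24, Q = 1/8, R = -1/3
Result: (5/24)/(w - 9) + (1/8)/(w - 1) - (1/3)/(w - 6)


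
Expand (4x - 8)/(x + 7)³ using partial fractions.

(4x - 8) = A(x + 7)² + B(x + 7) + C. At x = -7: C = 4·(-7) - 8 = -36. Coefficients: A = 0, B = 4
Result: 4/(x + 7)² - 36/(x + 7)³


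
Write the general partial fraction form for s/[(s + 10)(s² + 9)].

Linear + irreducible quadratic: α/(s + 10) + (βs + γ)/(s² + 9)


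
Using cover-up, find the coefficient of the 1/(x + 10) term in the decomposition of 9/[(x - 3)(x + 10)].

Cover (x + 10), set x=-10: 9/((x - 3) at x=-10) = 9/(-13) = -9/13


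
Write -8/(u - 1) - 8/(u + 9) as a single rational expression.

Common denominator (u - 1)(u + 9). Numerator: -8(u + 9) - 8(u - 1) = (-8u - 72) - (8u - 8) = -16u - 64
Result: (-16u - 64)/[(u - 1)(u + 9)]


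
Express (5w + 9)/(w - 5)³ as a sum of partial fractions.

(5w + 9) = P(w - 5)² + Q(w - 5) + R. At w = 5: R = 5·5 + 9 = 34. Coefficients: P = 0, Q = 5
Result: 5/(w - 5)² + 34/(w - 5)³


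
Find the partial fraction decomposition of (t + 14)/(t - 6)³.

(t + 14) = P(t - 6)² + Q(t - 6) + R. At t = 6: R = 1·6 + 14 = 20. Coefficients: P = 0, Q = 1
Result: 1/(t - 6)² + 20/(t - 6)³


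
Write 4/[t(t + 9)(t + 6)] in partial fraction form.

Using cover-up method: P = 2/27, Q = 4/27, R = -2/9
Result: (2/27)/t + (4/27)/(t + 9) - (2/9)/(t + 6)


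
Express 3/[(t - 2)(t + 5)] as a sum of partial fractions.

3/(t - 2)(t + 5) = α/(t - 2) + β/(t + 5). α = 3/(2 + 5) = 3/7, β = 3/(-5 - 2) = -3/7
Result: (3/7)/(t - 2) - (3/7)/(t + 5)


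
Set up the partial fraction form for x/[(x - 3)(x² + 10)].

Linear + irreducible quadratic: P/(x - 3) + (Qx + R)/(x² + 10)


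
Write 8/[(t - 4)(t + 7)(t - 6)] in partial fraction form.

Using cover-up method: P = -4/11, Q = 8/143, R = 4/13
Result: (-4/11)/(t - 4) + (8/143)/(t + 7) + (4/13)/(t - 6)


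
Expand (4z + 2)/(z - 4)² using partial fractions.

(4z + 2) = α(z - 4) + β. At z = 4: β = 4·4 + 2 = 18. Coeff of z: α = 4
Result: 4/(z - 4) + 18/(z - 4)²


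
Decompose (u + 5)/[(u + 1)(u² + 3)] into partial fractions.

At u=-1: α = (1·(-1) + 5)/((-1)² + 3) = 1. β = -α = -1, γ = 1 - (-1)·α = 2
Result: 1/(u + 1) - (u - 2)/(u² + 3)


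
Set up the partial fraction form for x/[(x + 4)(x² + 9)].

Linear + irreducible quadratic: P/(x + 4) + (Qx + R)/(x² + 9)


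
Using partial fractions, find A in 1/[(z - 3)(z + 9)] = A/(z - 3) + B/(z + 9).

Cover-up at z = 3: A = 1/(3 + 9) = 1/12


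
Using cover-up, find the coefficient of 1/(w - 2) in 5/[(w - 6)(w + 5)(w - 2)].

Cover (w - 2), set w=2: 5/[(2 - 6)(2 + 5)] = -5/28


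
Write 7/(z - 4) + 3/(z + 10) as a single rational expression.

Common denominator (z - 4)(z + 10). Numerator: 7(z + 10) + 3(z - 4) = (7z + 70) + (3z - 12) = 10z + 58
Result: (10z + 58)/[(z - 4)(z + 10)]


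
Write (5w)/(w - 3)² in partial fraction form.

(5w) = P(w - 3) + Q. At w = 3: Q = 5·3 + 0 = 15. Coeff of w: P = 5
Result: 5/(w - 3) + 15/(w - 3)²


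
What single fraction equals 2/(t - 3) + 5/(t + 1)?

Common denominator (t - 3)(t + 1). Numerator: 2(t + 1) + 5(t - 3) = (2t + 2) + (5t - 15) = 7t - 13
Result: (7t - 13)/[(t - 3)(t + 1)]


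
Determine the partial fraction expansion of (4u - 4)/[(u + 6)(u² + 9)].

At u=-6: A = (4·(-6) - 4)/((-6)² + 9) = -28/45. B = -A = 28/45, C = 4 - (-6)·A = 4/15
Result: (-28/45)/(u + 6) + ((28/45)u + 4/15)/(u² + 9)


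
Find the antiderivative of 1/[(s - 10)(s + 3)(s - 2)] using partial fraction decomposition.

Cover-up: P = 1/104, Q = 1/65, R = -1/40. Decomposition: (1/104)/(s - 10) + (1/65)/(s + 3) - (1/40)/(s - 2). Integrate each term: (1/104) ln|(s - 10)| + (1/65) ln|(s + 3)| - (1/40) ln|(s - 2)| + C


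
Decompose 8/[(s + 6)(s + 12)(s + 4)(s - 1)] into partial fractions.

Using Heaviside cover-up: (2/21)/(s + 6) - (1/78)/(s + 12) - (1/10)/(s + 4) + (8/455)/(s - 1)


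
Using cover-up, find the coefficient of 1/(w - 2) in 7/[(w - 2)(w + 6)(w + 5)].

Cover (w - 2), set w=2: 7/[(2 + 6)(2 + 5)] = 1/8


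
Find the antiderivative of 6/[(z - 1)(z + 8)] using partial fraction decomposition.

Decompose: 6/[(z - 1)(z + 8)] = (2/3)/(z - 1) - (2/3)/(z + 8). Integrate each term: (2/3) ln|(z - 1)| - (2/3) ln|(z + 8)| + C


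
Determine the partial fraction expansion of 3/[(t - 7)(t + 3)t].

Using cover-up method: P = 3/70, Q = 1/10, R = -1/7
Result: (3/70)/(t - 7) + (1/10)/(t + 3) - (1/7)/t


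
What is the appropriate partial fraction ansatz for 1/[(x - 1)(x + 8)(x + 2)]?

Three distinct linear factors: P/(x - 1) + Q/(x + 8) + R/(x + 2)


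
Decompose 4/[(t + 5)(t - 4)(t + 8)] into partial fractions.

Using cover-up method: P = -4/27, Q = 1/27, R = 1/9
Result: (-4/27)/(t + 5) + (1/27)/(t - 4) + (1/9)/(t + 8)


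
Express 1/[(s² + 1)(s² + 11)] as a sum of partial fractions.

Coefficient matching gives A = C = 0, B = 1/(11-1) = 1/10, D = -B = -1/10
Result: (1/10)/(s² + 1) - (1/10)/(s² + 11)


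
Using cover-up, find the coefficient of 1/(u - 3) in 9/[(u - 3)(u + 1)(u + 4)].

Cover (u - 3), set u=3: 9/[(3 + 1)(3 + 4)] = 9/28


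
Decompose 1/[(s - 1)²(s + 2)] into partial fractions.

Cover-up at s=-2: γ = 1/(-2 - 1)² = 1/9. Cover-up at s=1: β = 1/(1 + 2) = 1/3. Comparing s² coeff: α = -γ = -1/9
Result: (-1/9)/(s - 1) + (1/3)/(s - 1)² + (1/9)/(s + 2)


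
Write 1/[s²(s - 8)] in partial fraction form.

Cover-up at s=8: γ = 1/(8 - 0)² = 1/64. Cover-up at s=0: β = 1/(0 - 8) = -1/8. Comparing s² coeff: α = -γ = -1/64
Result: (-1/64)/s - (1/8)/s² + (1/64)/(s - 8)


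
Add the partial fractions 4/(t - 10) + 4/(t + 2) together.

Common denominator (t - 10)(t + 2). Numerator: 4(t + 2) + 4(t - 10) = (4t + 8) + (4t - 40) = 8t - 32
Result: (8t - 32)/[(t - 10)(t + 2)]


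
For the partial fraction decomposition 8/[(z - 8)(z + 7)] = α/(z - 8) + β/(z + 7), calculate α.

Cover-up at z = 8: α = 8/(8 + 7) = 8/15


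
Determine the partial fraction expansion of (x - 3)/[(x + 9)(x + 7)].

At x=-9: A = (1·(-9) - 3)/(-9 + 7) = 6. At x=-7: B = (1·(-7) - 3)/(-7 + 9) = -5
Result: 6/(x + 9) - 5/(x + 7)


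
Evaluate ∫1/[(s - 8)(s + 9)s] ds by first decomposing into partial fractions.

Cover-up: P = 1/136, Q = 1/153, R = -1/72. Decomposition: (1/136)/(s - 8) + (1/153)/(s + 9) - (1/72)/s. Integrate each term: (1/136) ln|(s - 8)| + (1/153) ln|(s + 9)| - (1/72) ln|s| + C


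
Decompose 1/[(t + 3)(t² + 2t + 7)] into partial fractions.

Cover-up at t = -3: α = 1/((-3)² + 2·(-3) + 7) = 1/10. Then β = -α = -1/10, γ = -α·(2 - 3) = 1/10
Result: (1/10)/(t + 3) - ((1/10)t - 1/10)/(t² + 2t + 7)


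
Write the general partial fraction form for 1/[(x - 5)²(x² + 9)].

Repeated linear + quadratic: P/(x - 5) + Q/(x - 5)² + (Rx + S)/(x² + 9)


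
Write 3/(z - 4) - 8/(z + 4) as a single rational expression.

Common denominator (z - 4)(z + 4). Numerator: 3(z + 4) - 8(z - 4) = (3z + 12) - (8z - 32) = -5z + 44
Result: (-5z + 44)/[(z - 4)(z + 4)]


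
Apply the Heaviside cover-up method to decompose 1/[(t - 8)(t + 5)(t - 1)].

Cover (t - 8), t=8: P = 1/[(8 + 5)(8 - 1)] = 1/91. Cover (t + 5), t=-5: Q = 1/[(-5 - 8)(-5 - 1)] = 1/78. Cover (t - 1), t=1: R = 1/[(1 - 8)(1 + 5)] = -1/42.
Result: (1/91)/(t - 8) + (1/78)/(t + 5) - (1/42)/(t - 1)


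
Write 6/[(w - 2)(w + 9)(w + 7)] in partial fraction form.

Using cover-up method: A = 2/33, B = 3/11, C = -1/3
Result: (2/33)/(w - 2) + (3/11)/(w + 9) - (1/3)/(w + 7)


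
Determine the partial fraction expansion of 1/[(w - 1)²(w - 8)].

Cover-up at w=8: γ = 1/(8 - 1)² = 1/49. Cover-up at w=1: β = 1/(1 - 8) = -1/7. Comparing w² coeff: α = -γ = -1/49
Result: (-1/49)/(w - 1) - (1/7)/(w - 1)² + (1/49)/(w - 8)


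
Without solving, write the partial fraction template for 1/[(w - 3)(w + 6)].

Distinct linear factors: α/(w - 3) + β/(w + 6)


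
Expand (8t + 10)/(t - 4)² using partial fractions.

(8t + 10) = P(t - 4) + Q. At t = 4: Q = 8·4 + 10 = 42. Coeff of t: P = 8
Result: 8/(t - 4) + 42/(t - 4)²


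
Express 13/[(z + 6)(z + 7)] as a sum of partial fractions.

13/(z + 6)(z + 7) = P/(z + 6) + Q/(z + 7). P = 13/(-6 + 7) = 13, Q = 13/(-7 + 6) = -13
Result: 13/(z + 6) - 13/(z + 7)


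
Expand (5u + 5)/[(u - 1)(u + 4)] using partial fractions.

At u=1: A = (5·1 + 5)/(1 + 4) = 2. At u=-4: B = (5·(-4) + 5)/(-4 - 1) = 3
Result: 2/(u - 1) + 3/(u + 4)


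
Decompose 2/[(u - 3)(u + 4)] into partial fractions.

2/(u - 3)(u + 4) = α/(u - 3) + β/(u + 4). α = 2/(3 + 4) = 2/7, β = 2/(-4 - 3) = -2/7
Result: (2/7)/(u - 3) - (2/7)/(u + 4)


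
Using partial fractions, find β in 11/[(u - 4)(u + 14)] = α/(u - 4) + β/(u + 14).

Cover-up at u = -14: β = 11/(-14 - 4) = -11/18


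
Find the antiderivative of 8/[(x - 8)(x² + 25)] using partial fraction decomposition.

Cover-up at x=8: A = 8/(8²+25) = 8/89. Coeff matching: B = -8/89, C = -64/89. Decomposition: (8/89)/(x - 8) - ((8/89)x + 64/89)/(x² + 25). Integrate: linear → ln, quadratic → (1/2)ln + arctan: (8/89) ln|(x - 8)| - (4/89) ln(x² + 25) - (64/445) arctan(x/5) + C


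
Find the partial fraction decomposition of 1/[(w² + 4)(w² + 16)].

Coefficient matching gives P = R = 0, Q = 1/(16-4) = 1/12, S = -Q = -1/12
Result: (1/12)/(w² + 4) - (1/12)/(w² + 16)


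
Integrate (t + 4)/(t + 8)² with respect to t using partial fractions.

Decompose: α = 1, β = 1·(-8) + 4 = -4, so (t + 4)/(t + 8)² = 1/(t + 8) - 4/(t + 8)². Integrate: ∫ α/(t + 8) dt = ln|(t + 8)|; ∫ β/(t + 8)² dt = 4/(t + 8). Sum: ln|(t + 8)| + 4/(t + 8) + C


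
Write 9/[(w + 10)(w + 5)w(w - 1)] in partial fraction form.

Using Heaviside cover-up: (-9/550)/(w + 10) + (3/50)/(w + 5) - (9/50)/w + (3/22)/(w - 1)


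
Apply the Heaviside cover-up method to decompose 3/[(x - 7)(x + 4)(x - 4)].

Cover (x - 7), x=7: α = 3/[(7 + 4)(7 - 4)] = 1/11. Cover (x + 4), x=-4: β = 3/[(-4 - 7)(-4 - 4)] = 3/88. Cover (x - 4), x=4: γ = 3/[(4 - 7)(4 + 4)] = -1/8.
Result: (1/11)/(x - 7) + (3/88)/(x + 4) - (1/8)/(x - 4)


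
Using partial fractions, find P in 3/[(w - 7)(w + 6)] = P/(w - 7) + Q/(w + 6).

Cover-up at w = 7: P = 3/(7 + 6) = 3/13


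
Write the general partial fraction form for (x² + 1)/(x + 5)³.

Repeated linear factor (power 3): P/(x + 5) + Q/(x + 5)² + R/(x + 5)³


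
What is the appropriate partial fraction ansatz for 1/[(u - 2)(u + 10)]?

Distinct linear factors: α/(u - 2) + β/(u + 10)


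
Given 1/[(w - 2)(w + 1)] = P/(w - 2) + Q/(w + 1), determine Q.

Cover-up at w = -1: Q = 1/(-1 - 2) = -1/3


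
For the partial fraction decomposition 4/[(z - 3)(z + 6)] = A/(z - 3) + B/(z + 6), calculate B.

Cover-up at z = -6: B = 4/(-6 - 3) = -4/9


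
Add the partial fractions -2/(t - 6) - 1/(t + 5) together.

Common denominator (t - 6)(t + 5). Numerator: -2(t + 5) - 1(t - 6) = (-2t - 10) - (t - 6) = -3t - 4
Result: (-3t - 4)/[(t - 6)(t + 5)]


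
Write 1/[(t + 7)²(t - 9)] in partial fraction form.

Cover-up at t=9: R = 1/(9 + 7)² = 1/256. Cover-up at t=-7: Q = 1/(-7 - 9) = -1/16. Comparing t² coeff: P = -R = -1/256
Result: (-1/256)/(t + 7) - (1/16)/(t + 7)² + (1/256)/(t - 9)


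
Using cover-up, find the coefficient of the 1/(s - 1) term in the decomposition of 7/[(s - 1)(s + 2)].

Cover (s - 1), set s=1: 7/((s + 2) at s=1) = 7/(3) = 7/3


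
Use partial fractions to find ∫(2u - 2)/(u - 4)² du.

Decompose: α = 2, β = 2·4 - 2 = 6, so (2u - 2)/(u - 4)² = 2/(u - 4) + 6/(u - 4)². Integrate: ∫ α/(u - 4) du = 2 ln|(u - 4)|; ∫ β/(u - 4)² du = -6/(u - 4). Sum: 2 ln|(u - 4)| - 6/(u - 4) + C


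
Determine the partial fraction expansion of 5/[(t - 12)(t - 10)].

5/(t - 12)(t - 10) = P/(t - 12) + Q/(t - 10). P = 5/(12 - 10) = 5/2, Q = 5/(10 - 12) = -5/2
Result: (5/2)/(t - 12) - (5/2)/(t - 10)


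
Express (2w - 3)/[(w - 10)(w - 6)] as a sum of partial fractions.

At w=10: α = (2·10 - 3)/(10 - 6) = 17/4. At w=6: β = (2·6 - 3)/(6 - 10) = -9/4
Result: (17/4)/(w - 10) - (9/4)/(w - 6)


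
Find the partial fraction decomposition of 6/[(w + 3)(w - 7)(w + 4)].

Using cover-up method: α = -3/5, β = 3/55, γ = 6/11
Result: (-3/5)/(w + 3) + (3/55)/(w - 7) + (6/11)/(w + 4)


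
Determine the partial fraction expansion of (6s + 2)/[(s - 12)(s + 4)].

At s=12: P = (6·12 + 2)/(12 + 4) = 37/8. At s=-4: Q = (6·(-4) + 2)/(-4 - 12) = 11/8
Result: (37/8)/(s - 12) + (11/8)/(s + 4)


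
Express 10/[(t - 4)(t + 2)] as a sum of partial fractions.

10/(t - 4)(t + 2) = A/(t - 4) + B/(t + 2). A = 10/(4 + 2) = 5/3, B = 10/(-2 - 4) = -5/3
Result: (5/3)/(t - 4) - (5/3)/(t + 2)


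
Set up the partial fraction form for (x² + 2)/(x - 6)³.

Repeated linear factor (power 3): α/(x - 6) + β/(x - 6)² + γ/(x - 6)³


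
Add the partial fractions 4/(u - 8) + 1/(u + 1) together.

Common denominator (u - 8)(u + 1). Numerator: 4(u + 1) + 1(u - 8) = (4u + 4) + (u - 8) = 5u - 4
Result: (5u - 4)/[(u - 8)(u + 1)]


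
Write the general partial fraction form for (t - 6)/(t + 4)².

Repeated linear factor: P/(t + 4) + Q/(t + 4)²


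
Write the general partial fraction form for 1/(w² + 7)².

Repeated quadratic factor: (Pw + Q)/(w² + 7) + (Rw + S)/(w² + 7)²


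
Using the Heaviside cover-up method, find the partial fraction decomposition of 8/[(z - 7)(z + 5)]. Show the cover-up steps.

Cover (z - 7): set z=7, get P = 8/(7 + 5) = 2/3. Cover (z + 5): set z=-5, get Q = 8/(-5 - 7) = -2/3.
Result: (2/3)/(z - 7) - (2/3)/(z + 5)


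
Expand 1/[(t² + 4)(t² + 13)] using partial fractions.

Coefficient matching gives P = R = 0, Q = 1/(13-4) = 1/9, S = -Q = -1/9
Result: (1/9)/(t² + 4) - (1/9)/(t² + 13)


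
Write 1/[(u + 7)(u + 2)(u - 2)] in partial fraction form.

Using cover-up method: α = 1/45, β = -1/20, γ = 1/36
Result: (1/45)/(u + 7) - (1/20)/(u + 2) + (1/36)/(u - 2)


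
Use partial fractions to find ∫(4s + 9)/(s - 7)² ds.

Decompose: α = 4, β = 4·7 + 9 = 37, so (4s + 9)/(s - 7)² = 4/(s - 7) + 37/(s - 7)². Integrate: ∫ α/(s - 7) ds = 4 ln|(s - 7)|; ∫ β/(s - 7)² ds = -37/(s - 7). Sum: 4 ln|(s - 7)| - 37/(s - 7) + C


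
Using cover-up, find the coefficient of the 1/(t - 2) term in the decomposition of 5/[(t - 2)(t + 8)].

Cover (t - 2), set t=2: 5/((t + 8) at t=2) = 5/(10) = 1/2


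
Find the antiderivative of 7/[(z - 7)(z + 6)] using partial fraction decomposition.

Decompose: 7/[(z - 7)(z + 6)] = (7/13)/(z - 7) - (7/13)/(z + 6). Integrate each term: (7/13) ln|(z - 7)| - (7/13) ln|(z + 6)| + C


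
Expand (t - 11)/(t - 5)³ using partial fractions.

(t - 11) = P(t - 5)² + Q(t - 5) + R. At t = 5: R = 1·5 - 11 = -6. Coefficients: P = 0, Q = 1
Result: 1/(t - 5)² - 6/(t - 5)³


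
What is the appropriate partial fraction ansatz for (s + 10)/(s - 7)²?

Repeated linear factor: α/(s - 7) + β/(s - 7)²


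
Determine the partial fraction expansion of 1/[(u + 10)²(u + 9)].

Cover-up at u=-9: C = 1/(-9 + 10)² = 1. Cover-up at u=-10: B = 1/(-10 + 9) = -1. Comparing u² coeff: A = -C = -1
Result: -1/(u + 10) - 1/(u + 10)² + 1/(u + 9)


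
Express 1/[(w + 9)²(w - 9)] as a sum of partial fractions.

Cover-up at w=9: C = 1/(9 + 9)² = 1/324. Cover-up at w=-9: B = 1/(-9 - 9) = -1/18. Comparing w² coeff: A = -C = -1/324
Result: (-1/324)/(w + 9) - (1/18)/(w + 9)² + (1/324)/(w - 9)


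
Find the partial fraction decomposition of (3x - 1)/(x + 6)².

(3x - 1) = P(x + 6) + Q. At x = -6: Q = 3·(-6) - 1 = -19. Coeff of x: P = 3
Result: 3/(x + 6) - 19/(x + 6)²


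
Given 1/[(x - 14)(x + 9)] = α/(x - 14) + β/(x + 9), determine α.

Cover-up at x = 14: α = 1/(14 + 9) = 1/23


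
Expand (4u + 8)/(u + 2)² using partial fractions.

(4u + 8) = A(u + 2) + B. At u = -2: B = 4·(-2) + 8 = 0. Coeff of u: A = 4
Result: 4/(u + 2)


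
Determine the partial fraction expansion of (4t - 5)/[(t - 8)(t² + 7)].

At t=8: α = (4·8 - 5)/(8² + 7) = 27/71. β = -α = -27/71, γ = 4 - 8·α = 68/71
Result: (27/71)/(t - 8) - ((27/71)t - 68/71)/(t² + 7)


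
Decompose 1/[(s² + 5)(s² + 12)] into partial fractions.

Coefficient matching gives P = R = 0, Q = 1/(12-5) = 1/7, S = -Q = -1/7
Result: (1/7)/(s² + 5) - (1/7)/(s² + 12)


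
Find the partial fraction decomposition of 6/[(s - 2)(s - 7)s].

Using cover-up method: A = -3/5, B = 6/35, C = 3/7
Result: (-3/5)/(s - 2) + (6/35)/(s - 7) + (3/7)/s


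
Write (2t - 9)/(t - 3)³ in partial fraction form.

(2t - 9) = P(t - 3)² + Q(t - 3) + R. At t = 3: R = 2·3 - 9 = -3. Coefficients: P = 0, Q = 2
Result: 2/(t - 3)² - 3/(t - 3)³


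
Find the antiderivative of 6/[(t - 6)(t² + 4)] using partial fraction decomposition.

Cover-up at t=6: α = 6/(6²+4) = 3/20. Coeff matching: β = -3/20, γ = -9/10. Decomposition: (3/20)/(t - 6) - ((3/20)t + 9/10)/(t² + 4). Integrate: linear → ln, quadratic → (1/2)ln + arctan: (3/20) ln|(t - 6)| - (3/40) ln(t² + 4) - (9/20) arctan(t/2) + C


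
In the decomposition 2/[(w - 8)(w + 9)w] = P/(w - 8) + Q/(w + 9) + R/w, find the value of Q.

Cover-up at w = -9: Q = 2/[(-9 - 8)(-9 - 0)] = 2/[(-17)(-9)] = 2/153


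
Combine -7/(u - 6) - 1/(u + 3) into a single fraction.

Common denominator (u - 6)(u + 3). Numerator: -7(u + 3) - 1(u - 6) = (-7u - 21) - (u - 6) = -8u - 15
Result: (-8u - 15)/[(u - 6)(u + 3)]


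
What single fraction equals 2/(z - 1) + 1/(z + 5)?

Common denominator (z - 1)(z + 5). Numerator: 2(z + 5) + 1(z - 1) = (2z + 10) + (z - 1) = 3z + 9
Result: (3z + 9)/[(z - 1)(z + 5)]


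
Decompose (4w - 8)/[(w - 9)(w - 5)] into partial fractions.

At w=9: α = (4·9 - 8)/(9 - 5) = 7. At w=5: β = (4·5 - 8)/(5 - 9) = -3
Result: 7/(w - 9) - 3/(w - 5)


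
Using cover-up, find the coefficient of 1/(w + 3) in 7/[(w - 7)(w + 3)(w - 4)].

Cover (w + 3), set w=-3: 7/[(-3 - 7)(-3 - 4)] = 1/10


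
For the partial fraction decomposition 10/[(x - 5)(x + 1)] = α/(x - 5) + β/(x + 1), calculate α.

Cover-up at x = 5: α = 10/(5 + 1) = 10/6 = 5/3


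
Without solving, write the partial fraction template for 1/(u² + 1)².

Repeated quadratic factor: (Pu + Q)/(u² + 1) + (Ru + S)/(u² + 1)²


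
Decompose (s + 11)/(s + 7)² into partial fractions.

(s + 11) = A(s + 7) + B. At s = -7: B = 1·(-7) + 11 = 4. Coeff of s: A = 1
Result: 1/(s + 7) + 4/(s + 7)²


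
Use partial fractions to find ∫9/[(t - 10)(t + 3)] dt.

Decompose: 9/[(t - 10)(t + 3)] = (9/13)/(t - 10) - (9/13)/(t + 3). Integrate each term: (9/13) ln|(t - 10)| - (9/13) ln|(t + 3)| + C


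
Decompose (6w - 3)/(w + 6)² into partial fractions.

(6w - 3) = α(w + 6) + β. At w = -6: β = 6·(-6) - 3 = -39. Coeff of w: α = 6
Result: 6/(w + 6) - 39/(w + 6)²


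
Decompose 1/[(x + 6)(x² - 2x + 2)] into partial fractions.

Cover-up at x = -6: A = 1/((-6)² - 2·(-6) + 2) = 1/50. Then B = -A = -1/50, C = -A·(-2 - 6) = 4/25
Result: (1/50)/(x + 6) - ((1/50)x - 4/25)/(x² - 2x + 2)


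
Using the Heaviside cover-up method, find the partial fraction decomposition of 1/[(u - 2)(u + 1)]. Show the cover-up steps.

Cover (u - 2): set u=2, get α = 1/(2 + 1) = 1/3. Cover (u + 1): set u=-1, get β = 1/(-1 - 2) = -1/3.
Result: (1/3)/(u - 2) - (1/3)/(u + 1)


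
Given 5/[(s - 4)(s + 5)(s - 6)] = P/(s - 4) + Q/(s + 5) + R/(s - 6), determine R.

Cover-up at s = 6: R = 5/[(6 - 4)(6 + 5)] = 5/[(2)(11)] = 5/22


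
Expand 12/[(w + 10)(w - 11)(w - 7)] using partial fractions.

Using cover-up method: α = 4/119, β = 1/7, γ = -3/17
Result: (4/119)/(w + 10) + (1/7)/(w - 11) - (3/17)/(w - 7)


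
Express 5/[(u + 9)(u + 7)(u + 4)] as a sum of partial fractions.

Using cover-up method: P = 1/2, Q = -5/6, R = 1/3
Result: (1/2)/(u + 9) - (5/6)/(u + 7) + (1/3)/(u + 4)


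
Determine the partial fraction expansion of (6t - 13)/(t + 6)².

(6t - 13) = A(t + 6) + B. At t = -6: B = 6·(-6) - 13 = -49. Coeff of t: A = 6
Result: 6/(t + 6) - 49/(t + 6)²


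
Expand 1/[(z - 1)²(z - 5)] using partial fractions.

Cover-up at z=5: C = 1/(5 - 1)² = 1/16. Cover-up at z=1: B = 1/(1 - 5) = -1/4. Comparing z² coeff: A = -C = -1/16
Result: (-1/16)/(z - 1) - (1/4)/(z - 1)² + (1/16)/(z - 5)


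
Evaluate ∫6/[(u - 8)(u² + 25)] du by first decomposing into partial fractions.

Cover-up at u=8: α = 6/(8²+25) = 6/89. Coeff matching: β = -6/89, γ = -48/89. Decomposition: (6/89)/(u - 8) - ((6/89)u + 48/89)/(u² + 25). Integrate: linear → ln, quadratic → (1/2)ln + arctan: (6/89) ln|(u - 8)| - (3/89) ln(u² + 25) - (48/445) arctan(u/5) + C


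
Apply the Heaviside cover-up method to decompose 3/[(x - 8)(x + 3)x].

Cover (x - 8), x=8: P = 3/[(8 + 3)(8 - 0)] = 3/88. Cover (x + 3), x=-3: Q = 3/[(-3 - 8)(-3 - 0)] = 1/11. Cover x, x=0: R = 3/[(0 - 8)(0 + 3)] = -1/8.
Result: (3/88)/(x - 8) + (1/11)/(x + 3) - (1/8)/x


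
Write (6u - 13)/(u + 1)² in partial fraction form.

(6u - 13) = A(u + 1) + B. At u = -1: B = 6·(-1) - 13 = -19. Coeff of u: A = 6
Result: 6/(u + 1) - 19/(u + 1)²


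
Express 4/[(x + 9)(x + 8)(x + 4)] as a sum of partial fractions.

Using cover-up method: A = 4/5, B = -1, C = 1/5
Result: (4/5)/(x + 9) - 1/(x + 8) + (1/5)/(x + 4)


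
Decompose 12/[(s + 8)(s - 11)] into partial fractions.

12/(s + 8)(s - 11) = α/(s + 8) + β/(s - 11). α = 12/(-8 - 11) = -12/19, β = 12/(11 + 8) = 12/19
Result: (-12/19)/(s + 8) + (12/19)/(s - 11)


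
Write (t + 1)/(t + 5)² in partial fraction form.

(t + 1) = α(t + 5) + β. At t = -5: β = 1·(-5) + 1 = -4. Coeff of t: α = 1
Result: 1/(t + 5) - 4/(t + 5)²


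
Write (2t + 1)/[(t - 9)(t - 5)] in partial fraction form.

At t=9: P = (2·9 + 1)/(9 - 5) = 19/4. At t=5: Q = (2·5 + 1)/(5 - 9) = -11/4
Result: (19/4)/(t - 9) - (11/4)/(t - 5)


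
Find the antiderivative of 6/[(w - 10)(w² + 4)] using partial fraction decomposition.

Cover-up at w=10: α = 6/(10²+4) = 3/52. Coeff matching: β = -3/52, γ = -15/26. Decomposition: (3/52)/(w - 10) - ((3/52)w + 15/26)/(w² + 4). Integrate: linear → ln, quadratic → (1/2)ln + arctan: (3/52) ln|(w - 10)| - (3/104) ln(w² + 4) - (15/52) arctan(w/2) + C


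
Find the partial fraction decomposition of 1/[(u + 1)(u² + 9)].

Cover-up at u = -1: P = 1/((-1)² + 9) = 1/10. Then Q = -P = -1/10, R = -P·(0 - 1) = 1/10
Result: (1/10)/(u + 1) - ((1/10)u - 1/10)/(u² + 9)


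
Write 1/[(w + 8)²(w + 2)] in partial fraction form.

Cover-up at w=-2: R = 1/(-2 + 8)² = 1/36. Cover-up at w=-8: Q = 1/(-8 + 2) = -1/6. Comparing w² coeff: P = -R = -1/36
Result: (-1/36)/(w + 8) - (1/6)/(w + 8)² + (1/36)/(w + 2)


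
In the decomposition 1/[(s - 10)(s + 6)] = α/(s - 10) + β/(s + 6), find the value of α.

Cover-up at s = 10: α = 1/(10 + 6) = 1/16


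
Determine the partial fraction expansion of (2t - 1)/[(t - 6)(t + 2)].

At t=6: P = (2·6 - 1)/(6 + 2) = 11/8. At t=-2: Q = (2·(-2) - 1)/(-2 - 6) = 5/8
Result: (11/8)/(t - 6) + (5/8)/(t + 2)


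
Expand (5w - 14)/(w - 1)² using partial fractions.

(5w - 14) = A(w - 1) + B. At w = 1: B = 5·1 - 14 = -9. Coeff of w: A = 5
Result: 5/(w - 1) - 9/(w - 1)²


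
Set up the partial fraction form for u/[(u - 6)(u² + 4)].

Linear + irreducible quadratic: P/(u - 6) + (Qu + R)/(u² + 4)


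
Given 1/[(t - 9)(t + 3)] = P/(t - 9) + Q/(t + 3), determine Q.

Cover-up at t = -3: Q = 1/(-3 - 9) = -1/12


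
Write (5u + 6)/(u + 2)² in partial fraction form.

(5u + 6) = α(u + 2) + β. At u = -2: β = 5·(-2) + 6 = -4. Coeff of u: α = 5
Result: 5/(u + 2) - 4/(u + 2)²


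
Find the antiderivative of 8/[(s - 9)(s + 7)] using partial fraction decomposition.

Decompose: 8/[(s - 9)(s + 7)] = (1/2)/(s - 9) - (1/2)/(s + 7). Integrate each term: (1/2) ln|(s - 9)| - (1/2) ln|(s + 7)| + C


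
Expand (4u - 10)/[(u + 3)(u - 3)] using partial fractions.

At u=-3: P = (4·(-3) - 10)/(-3 - 3) = 11/3. At u=3: Q = (4·3 - 10)/(3 + 3) = 1/3
Result: (11/3)/(u + 3) + (1/3)/(u - 3)


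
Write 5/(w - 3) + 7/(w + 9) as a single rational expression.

Common denominator (w - 3)(w + 9). Numerator: 5(w + 9) + 7(w - 3) = (5w + 45) + (7w - 21) = 12w + 24
Result: (12w + 24)/[(w - 3)(w + 9)]


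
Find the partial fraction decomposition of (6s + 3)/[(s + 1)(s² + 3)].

At s=-1: α = (6·(-1) + 3)/((-1)² + 3) = -3/4. β = -α = 3/4, γ = 6 - (-1)·α = 21/4
Result: (-3/4)/(s + 1) + ((3/4)s + 21/4)/(s² + 3)


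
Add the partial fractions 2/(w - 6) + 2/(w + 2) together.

Common denominator (w - 6)(w + 2). Numerator: 2(w + 2) + 2(w - 6) = (2w + 4) + (2w - 12) = 4w - 8
Result: (4w - 8)/[(w - 6)(w + 2)]


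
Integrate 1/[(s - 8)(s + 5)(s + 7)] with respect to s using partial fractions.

Cover-up: A = 1/195, B = -1/26, C = 1/30. Decomposition: (1/195)/(s - 8) - (1/26)/(s + 5) + (1/30)/(s + 7). Integrate each term: (1/195) ln|(s - 8)| - (1/26) ln|(s + 5)| + (1/30) ln|(s + 7)| + C


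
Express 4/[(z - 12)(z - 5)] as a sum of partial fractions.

4/(z - 12)(z - 5) = α/(z - 12) + β/(z - 5). α = 4/(12 - 5) = 4/7, β = 4/(5 - 12) = -4/7
Result: (4/7)/(z - 12) - (4/7)/(z - 5)


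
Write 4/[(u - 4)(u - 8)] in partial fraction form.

4/(u - 4)(u - 8) = A/(u - 4) + B/(u - 8). A = 4/(4 - 8) = -1, B = 4/(8 - 4) = 1
Result: -1/(u - 4) + 1/(u - 8)


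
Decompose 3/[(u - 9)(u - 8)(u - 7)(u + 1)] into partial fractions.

Using Heaviside cover-up: (3/20)/(u - 9) - (1/3)/(u - 8) + (3/16)/(u - 7) - (1/240)/(u + 1)


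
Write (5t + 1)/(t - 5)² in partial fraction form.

(5t + 1) = P(t - 5) + Q. At t = 5: Q = 5·5 + 1 = 26. Coeff of t: P = 5
Result: 5/(t - 5) + 26/(t - 5)²


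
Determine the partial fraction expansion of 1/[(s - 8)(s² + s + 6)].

Cover-up at s = 8: P = 1/(8² + 1·8 + 6) = 1/78. Then Q = -P = -1/78, R = -P·(1 + 8) = -3/26
Result: (1/78)/(s - 8) - ((1/78)s + 3/26)/(s² + s + 6)


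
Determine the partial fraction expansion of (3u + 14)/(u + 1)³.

(3u + 14) = A(u + 1)² + B(u + 1) + C. At u = -1: C = 3·(-1) + 14 = 11. Coefficients: A = 0, B = 3
Result: 3/(u + 1)² + 11/(u + 1)³


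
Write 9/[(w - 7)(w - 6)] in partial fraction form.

9/(w - 7)(w - 6) = P/(w - 7) + Q/(w - 6). P = 9/(7 - 6) = 9, Q = 9/(6 - 7) = -9
Result: 9/(w - 7) - 9/(w - 6)


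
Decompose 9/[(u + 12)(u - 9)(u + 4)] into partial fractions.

Using cover-up method: α = 3/56, β = 3/91, γ = -9/104
Result: (3/56)/(u + 12) + (3/91)/(u - 9) - (9/104)/(u + 4)


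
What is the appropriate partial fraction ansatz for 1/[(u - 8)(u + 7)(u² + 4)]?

Two linear + quadratic: α/(u - 8) + β/(u + 7) + (γu + δ)/(u² + 4)


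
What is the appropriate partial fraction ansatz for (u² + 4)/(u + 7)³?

Repeated linear factor (power 3): A/(u + 7) + B/(u + 7)² + C/(u + 7)³


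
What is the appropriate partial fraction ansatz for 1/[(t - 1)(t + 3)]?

Distinct linear factors: A/(t - 1) + B/(t + 3)


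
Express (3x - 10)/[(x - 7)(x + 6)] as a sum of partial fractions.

At x=7: α = (3·7 - 10)/(7 + 6) = 11/13. At x=-6: β = (3·(-6) - 10)/(-6 - 7) = 28/13
Result: (11/13)/(x - 7) + (28/13)/(x + 6)


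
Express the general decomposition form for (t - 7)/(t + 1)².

Repeated linear factor: A/(t + 1) + B/(t + 1)²


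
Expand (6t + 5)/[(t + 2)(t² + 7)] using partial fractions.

At t=-2: A = (6·(-2) + 5)/((-2)² + 7) = -7/11. B = -A = 7/11, C = 6 - (-2)·A = 52/11
Result: (-7/11)/(t + 2) + ((7/11)t + 52/11)/(t² + 7)


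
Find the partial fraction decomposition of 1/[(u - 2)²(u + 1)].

Cover-up at u=-1: γ = 1/(-1 - 2)² = 1/9. Cover-up at u=2: β = 1/(2 + 1) = 1/3. Comparing u² coeff: α = -γ = -1/9
Result: (-1/9)/(u - 2) + (1/3)/(u - 2)² + (1/9)/(u + 1)


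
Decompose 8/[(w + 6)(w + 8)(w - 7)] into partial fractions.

Using cover-up method: P = -4/13, Q = 4/15, R = 8/195
Result: (-4/13)/(w + 6) + (4/15)/(w + 8) + (8/195)/(w - 7)


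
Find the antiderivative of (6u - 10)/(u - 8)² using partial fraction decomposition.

Decompose: α = 6, β = 6·8 - 10 = 38, so (6u - 10)/(u - 8)² = 6/(u - 8) + 38/(u - 8)². Integrate: ∫ α/(u - 8) du = 6 ln|(u - 8)|; ∫ β/(u - 8)² du = -38/(u - 8). Sum: 6 ln|(u - 8)| - 38/(u - 8) + C


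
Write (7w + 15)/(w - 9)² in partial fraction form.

(7w + 15) = α(w - 9) + β. At w = 9: β = 7·9 + 15 = 78. Coeff of w: α = 7
Result: 7/(w - 9) + 78/(w - 9)²


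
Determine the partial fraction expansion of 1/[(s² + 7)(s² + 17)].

Coefficient matching gives P = R = 0, Q = 1/(17-7) = 1/10, S = -Q = -1/10
Result: (1/10)/(s² + 7) - (1/10)/(s² + 17)


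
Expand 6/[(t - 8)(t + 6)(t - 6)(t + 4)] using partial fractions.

Using Heaviside cover-up: (1/56)/(t - 8) - (1/56)/(t + 6) - (1/40)/(t - 6) + (1/40)/(t + 4)


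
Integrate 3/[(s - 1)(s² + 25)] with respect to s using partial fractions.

Cover-up at s=1: A = 3/(1²+25) = 3/26. Coeff matching: B = -3/26, C = -3/26. Decomposition: (3/26)/(s - 1) - ((3/26)s + 3/26)/(s² + 25). Integrate: linear → ln, quadratic → (1/2)ln + arctan: (3/26) ln|(s - 1)| - (3/52) ln(s² + 25) - (3/130) arctan(s/5) + C


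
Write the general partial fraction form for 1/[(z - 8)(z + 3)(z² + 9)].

Two linear + quadratic: P/(z - 8) + Q/(z + 3) + (Rz + S)/(z² + 9)


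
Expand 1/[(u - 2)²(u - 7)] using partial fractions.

Cover-up at u=7: γ = 1/(7 - 2)² = 1/25. Cover-up at u=2: β = 1/(2 - 7) = -1/5. Comparing u² coeff: α = -γ = -1/25
Result: (-1/25)/(u - 2) - (1/5)/(u - 2)² + (1/25)/(u - 7)


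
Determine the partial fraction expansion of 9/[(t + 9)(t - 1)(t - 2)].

Using cover-up method: α = 9/110, β = -9/10, γ = 9/11
Result: (9/110)/(t + 9) - (9/10)/(t - 1) + (9/11)/(t - 2)


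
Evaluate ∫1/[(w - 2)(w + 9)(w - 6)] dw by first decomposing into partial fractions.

Cover-up: A = -1/44, B = 1/165, C = 1/60. Decomposition: (-1/44)/(w - 2) + (1/165)/(w + 9) + (1/60)/(w - 6). Integrate each term: (-1/44) ln|(w - 2)| + (1/165) ln|(w + 9)| + (1/60) ln|(w - 6)| + C


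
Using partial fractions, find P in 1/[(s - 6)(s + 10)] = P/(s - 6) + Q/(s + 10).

Cover-up at s = 6: P = 1/(6 + 10) = 1/16


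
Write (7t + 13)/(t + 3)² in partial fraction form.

(7t + 13) = α(t + 3) + β. At t = -3: β = 7·(-3) + 13 = -8. Coeff of t: α = 7
Result: 7/(t + 3) - 8/(t + 3)²


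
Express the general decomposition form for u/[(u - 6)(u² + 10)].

Linear + irreducible quadratic: A/(u - 6) + (Bu + C)/(u² + 10)


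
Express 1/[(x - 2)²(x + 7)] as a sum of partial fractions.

Cover-up at x=-7: γ = 1/(-7 - 2)² = 1/81. Cover-up at x=2: β = 1/(2 + 7) = 1/9. Comparing x² coeff: α = -γ = -1/81
Result: (-1/81)/(x - 2) + (1/9)/(x - 2)² + (1/81)/(x + 7)


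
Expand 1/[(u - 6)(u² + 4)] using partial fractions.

Cover-up at u = 6: A = 1/(6² + 4) = 1/40. Then B = -A = -1/40, C = -A·(0 + 6) = -3/20
Result: (1/40)/(u - 6) - ((1/40)u + 3/20)/(u² + 4)


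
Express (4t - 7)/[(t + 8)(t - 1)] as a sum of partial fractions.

At t=-8: P = (4·(-8) - 7)/(-8 - 1) = 13/3. At t=1: Q = (4·1 - 7)/(1 + 8) = -1/3
Result: (13/3)/(t + 8) - (1/3)/(t - 1)


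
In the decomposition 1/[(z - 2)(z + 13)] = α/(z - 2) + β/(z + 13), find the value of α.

Cover-up at z = 2: α = 1/(2 + 13) = 1/15


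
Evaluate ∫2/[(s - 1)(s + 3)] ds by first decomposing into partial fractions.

Decompose: 2/[(s - 1)(s + 3)] = (1/2)/(s - 1) - (1/2)/(s + 3). Integrate each term: (1/2) ln|(s - 1)| - (1/2) ln|(s + 3)| + C


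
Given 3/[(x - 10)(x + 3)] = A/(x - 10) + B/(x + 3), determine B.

Cover-up at x = -3: B = 3/(-3 - 10) = -3/13


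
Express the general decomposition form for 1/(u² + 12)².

Repeated quadratic factor: (Au + B)/(u² + 12) + (Cu + D)/(u² + 12)²


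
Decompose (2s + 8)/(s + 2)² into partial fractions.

(2s + 8) = A(s + 2) + B. At s = -2: B = 2·(-2) + 8 = 4. Coeff of s: A = 2
Result: 2/(s + 2) + 4/(s + 2)²


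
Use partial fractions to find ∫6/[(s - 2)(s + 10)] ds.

Decompose: 6/[(s - 2)(s + 10)] = (1/2)/(s - 2) - (1/2)/(s + 10). Integrate each term: (1/2) ln|(s - 2)| - (1/2) ln|(s + 10)| + C


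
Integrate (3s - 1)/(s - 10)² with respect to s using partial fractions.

Decompose: P = 3, Q = 3·10 - 1 = 29, so (3s - 1)/(s - 10)² = 3/(s - 10) + 29/(s - 10)². Integrate: ∫ P/(s - 10) ds = 3 ln|(s - 10)|; ∫ Q/(s - 10)² ds = -29/(s - 10). Sum: 3 ln|(s - 10)| - 29/(s - 10) + C


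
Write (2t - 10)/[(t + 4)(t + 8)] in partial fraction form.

At t=-4: α = (2·(-4) - 10)/(-4 + 8) = -9/2. At t=-8: β = (2·(-8) - 10)/(-8 + 4) = 13/2
Result: (-9/2)/(t + 4) + (13/2)/(t + 8)


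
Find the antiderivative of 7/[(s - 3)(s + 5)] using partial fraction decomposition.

Decompose: 7/[(s - 3)(s + 5)] = (7/8)/(s - 3) - (7/8)/(s + 5). Integrate each term: (7/8) ln|(s - 3)| - (7/8) ln|(s + 5)| + C


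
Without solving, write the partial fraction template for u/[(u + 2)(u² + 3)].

Linear + irreducible quadratic: A/(u + 2) + (Bu + C)/(u² + 3)


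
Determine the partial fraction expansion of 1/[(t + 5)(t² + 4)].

Cover-up at t = -5: A = 1/((-5)² + 4) = 1/29. Then B = -A = -1/29, C = -A·(0 - 5) = 5/29
Result: (1/29)/(t + 5) - ((1/29)t - 5/29)/(t² + 4)


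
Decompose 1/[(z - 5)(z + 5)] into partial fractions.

1/(z - 5)(z + 5) = α/(z - 5) + β/(z + 5). α = 1/(5 + 5) = 1/10, β = 1/(-5 - 5) = -1/10
Result: (1/10)/(z - 5) - (1/10)/(z + 5)


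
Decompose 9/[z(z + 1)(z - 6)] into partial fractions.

Using cover-up method: P = -3/2, Q = 9/7, R = 3/14
Result: (-3/2)/z + (9/7)/(z + 1) + (3/14)/(z - 6)


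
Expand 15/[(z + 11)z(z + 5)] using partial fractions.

Using cover-up method: P = 5/22, Q = 3/11, R = -1/2
Result: (5/22)/(z + 11) + (3/11)/z - (1/2)/(z + 5)


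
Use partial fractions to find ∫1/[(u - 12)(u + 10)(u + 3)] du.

Cover-up: A = 1/330, B = 1/154, C = -1/105. Decomposition: (1/330)/(u - 12) + (1/154)/(u + 10) - (1/105)/(u + 3). Integrate each term: (1/330) ln|(u - 12)| + (1/154) ln|(u + 10)| - (1/105) ln|(u + 3)| + C


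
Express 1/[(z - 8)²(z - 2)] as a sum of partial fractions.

Cover-up at z=2: C = 1/(2 - 8)² = 1/36. Cover-up at z=8: B = 1/(8 - 2) = 1/6. Comparing z² coeff: A = -C = -1/36
Result: (-1/36)/(z - 8) + (1/6)/(z - 8)² + (1/36)/(z - 2)
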